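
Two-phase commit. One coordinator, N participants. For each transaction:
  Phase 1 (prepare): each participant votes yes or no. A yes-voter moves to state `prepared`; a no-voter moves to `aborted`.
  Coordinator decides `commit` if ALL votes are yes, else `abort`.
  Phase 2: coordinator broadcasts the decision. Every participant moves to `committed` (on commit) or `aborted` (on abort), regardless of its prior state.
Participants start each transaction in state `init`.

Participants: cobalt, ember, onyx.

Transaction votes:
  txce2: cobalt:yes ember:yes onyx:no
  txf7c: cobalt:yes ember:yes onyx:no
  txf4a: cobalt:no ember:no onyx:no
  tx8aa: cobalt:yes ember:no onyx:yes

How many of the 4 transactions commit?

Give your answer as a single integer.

Answer: 0

Derivation:
txce2: no from onyx -> abort (commits=0)
txf7c: no from onyx -> abort (commits=0)
txf4a: no from cobalt, ember, onyx -> abort (commits=0)
tx8aa: no from ember -> abort (commits=0)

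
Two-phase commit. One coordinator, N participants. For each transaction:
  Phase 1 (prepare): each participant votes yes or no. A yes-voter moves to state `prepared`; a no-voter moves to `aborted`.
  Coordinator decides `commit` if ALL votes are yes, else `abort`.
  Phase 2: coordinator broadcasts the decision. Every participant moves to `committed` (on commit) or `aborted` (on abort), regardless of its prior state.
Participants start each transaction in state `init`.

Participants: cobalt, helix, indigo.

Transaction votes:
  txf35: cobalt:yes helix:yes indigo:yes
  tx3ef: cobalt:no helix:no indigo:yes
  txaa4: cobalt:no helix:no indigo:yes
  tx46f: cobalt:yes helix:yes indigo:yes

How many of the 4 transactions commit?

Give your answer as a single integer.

Answer: 2

Derivation:
txf35: all yes -> commit (commits=1)
tx3ef: no from cobalt, helix -> abort (commits=1)
txaa4: no from cobalt, helix -> abort (commits=1)
tx46f: all yes -> commit (commits=2)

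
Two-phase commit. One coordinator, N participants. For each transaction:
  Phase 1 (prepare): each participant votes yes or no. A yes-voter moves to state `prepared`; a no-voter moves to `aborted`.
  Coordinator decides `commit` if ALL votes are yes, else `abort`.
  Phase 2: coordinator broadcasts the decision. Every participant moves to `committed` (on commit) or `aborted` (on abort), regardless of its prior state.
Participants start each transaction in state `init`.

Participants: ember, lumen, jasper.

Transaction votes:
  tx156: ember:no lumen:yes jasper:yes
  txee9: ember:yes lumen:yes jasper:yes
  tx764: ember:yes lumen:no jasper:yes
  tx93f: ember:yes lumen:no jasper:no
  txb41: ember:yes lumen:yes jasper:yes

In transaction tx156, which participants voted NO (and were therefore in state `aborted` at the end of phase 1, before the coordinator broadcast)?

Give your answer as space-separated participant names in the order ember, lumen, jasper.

Answer: ember

Derivation:
Txn tx156 phase 1: ember no -> aborted; lumen yes -> prepared; jasper yes -> prepared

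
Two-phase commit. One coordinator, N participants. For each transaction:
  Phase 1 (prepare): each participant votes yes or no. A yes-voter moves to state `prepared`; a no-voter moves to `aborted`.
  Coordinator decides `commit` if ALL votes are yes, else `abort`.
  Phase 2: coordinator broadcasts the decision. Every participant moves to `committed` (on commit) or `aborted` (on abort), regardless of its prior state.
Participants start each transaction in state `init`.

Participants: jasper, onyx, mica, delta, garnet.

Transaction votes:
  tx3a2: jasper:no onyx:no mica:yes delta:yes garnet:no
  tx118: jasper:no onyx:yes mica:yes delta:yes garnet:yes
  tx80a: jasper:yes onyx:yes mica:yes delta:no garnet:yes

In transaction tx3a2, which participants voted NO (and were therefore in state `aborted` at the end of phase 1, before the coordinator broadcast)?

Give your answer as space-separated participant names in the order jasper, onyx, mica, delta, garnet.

Answer: jasper onyx garnet

Derivation:
Txn tx3a2 phase 1: jasper no -> aborted; onyx no -> aborted; mica yes -> prepared; delta yes -> prepared; garnet no -> aborted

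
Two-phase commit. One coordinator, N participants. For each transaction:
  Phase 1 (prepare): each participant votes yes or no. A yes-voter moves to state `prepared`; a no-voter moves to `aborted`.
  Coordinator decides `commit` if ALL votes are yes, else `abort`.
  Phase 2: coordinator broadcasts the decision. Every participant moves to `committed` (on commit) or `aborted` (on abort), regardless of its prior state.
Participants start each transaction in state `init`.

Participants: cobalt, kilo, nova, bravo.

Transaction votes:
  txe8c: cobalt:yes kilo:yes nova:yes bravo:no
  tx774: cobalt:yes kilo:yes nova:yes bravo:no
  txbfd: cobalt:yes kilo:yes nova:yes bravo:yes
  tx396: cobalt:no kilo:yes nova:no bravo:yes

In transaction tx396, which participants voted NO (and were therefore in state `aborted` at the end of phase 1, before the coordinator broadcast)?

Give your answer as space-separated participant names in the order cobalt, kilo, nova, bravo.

Txn tx396 phase 1: cobalt no -> aborted; kilo yes -> prepared; nova no -> aborted; bravo yes -> prepared

Answer: cobalt nova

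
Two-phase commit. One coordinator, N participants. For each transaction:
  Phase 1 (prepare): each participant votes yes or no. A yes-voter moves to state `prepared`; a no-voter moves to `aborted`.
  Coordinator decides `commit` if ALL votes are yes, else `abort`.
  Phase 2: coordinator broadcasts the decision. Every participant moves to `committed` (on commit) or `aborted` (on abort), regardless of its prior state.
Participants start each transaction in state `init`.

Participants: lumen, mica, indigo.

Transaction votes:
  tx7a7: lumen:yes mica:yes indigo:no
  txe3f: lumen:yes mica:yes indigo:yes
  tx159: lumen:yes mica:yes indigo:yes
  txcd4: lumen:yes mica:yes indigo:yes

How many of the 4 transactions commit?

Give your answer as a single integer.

tx7a7: no from indigo -> abort (commits=0)
txe3f: all yes -> commit (commits=1)
tx159: all yes -> commit (commits=2)
txcd4: all yes -> commit (commits=3)

Answer: 3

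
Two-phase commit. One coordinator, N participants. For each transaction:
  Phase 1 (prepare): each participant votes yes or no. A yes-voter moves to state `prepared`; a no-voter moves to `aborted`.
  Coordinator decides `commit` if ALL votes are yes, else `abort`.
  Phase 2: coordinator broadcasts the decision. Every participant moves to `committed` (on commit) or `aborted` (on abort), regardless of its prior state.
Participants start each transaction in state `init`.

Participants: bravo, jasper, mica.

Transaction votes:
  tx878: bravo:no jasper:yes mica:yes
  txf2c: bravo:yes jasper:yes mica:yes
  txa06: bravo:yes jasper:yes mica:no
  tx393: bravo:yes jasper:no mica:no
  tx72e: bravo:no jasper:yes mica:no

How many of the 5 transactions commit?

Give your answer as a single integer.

Answer: 1

Derivation:
tx878: no from bravo -> abort (commits=0)
txf2c: all yes -> commit (commits=1)
txa06: no from mica -> abort (commits=1)
tx393: no from jasper, mica -> abort (commits=1)
tx72e: no from bravo, mica -> abort (commits=1)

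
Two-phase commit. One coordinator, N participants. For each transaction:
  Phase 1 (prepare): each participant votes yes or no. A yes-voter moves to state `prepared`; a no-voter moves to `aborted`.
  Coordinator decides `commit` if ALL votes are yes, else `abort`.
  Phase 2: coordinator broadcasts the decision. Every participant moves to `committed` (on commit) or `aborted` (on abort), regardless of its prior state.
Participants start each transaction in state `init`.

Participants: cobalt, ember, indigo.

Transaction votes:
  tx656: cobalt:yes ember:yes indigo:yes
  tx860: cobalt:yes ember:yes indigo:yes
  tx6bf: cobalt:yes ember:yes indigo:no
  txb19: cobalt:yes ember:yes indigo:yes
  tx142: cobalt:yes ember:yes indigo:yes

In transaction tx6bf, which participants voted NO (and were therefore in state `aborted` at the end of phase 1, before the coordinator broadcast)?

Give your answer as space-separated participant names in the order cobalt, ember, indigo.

Answer: indigo

Derivation:
Txn tx6bf phase 1: cobalt yes -> prepared; ember yes -> prepared; indigo no -> aborted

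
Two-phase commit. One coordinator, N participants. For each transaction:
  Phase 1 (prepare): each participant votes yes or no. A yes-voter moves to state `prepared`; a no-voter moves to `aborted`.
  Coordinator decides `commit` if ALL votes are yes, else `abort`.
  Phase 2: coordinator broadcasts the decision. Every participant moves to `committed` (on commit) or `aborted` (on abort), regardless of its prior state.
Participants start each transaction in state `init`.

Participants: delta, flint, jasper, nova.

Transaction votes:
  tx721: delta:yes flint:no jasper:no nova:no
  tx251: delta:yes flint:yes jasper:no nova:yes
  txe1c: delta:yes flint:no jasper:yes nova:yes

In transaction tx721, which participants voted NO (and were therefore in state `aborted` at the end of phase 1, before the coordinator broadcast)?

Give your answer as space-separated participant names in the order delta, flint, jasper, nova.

Answer: flint jasper nova

Derivation:
Txn tx721 phase 1: delta yes -> prepared; flint no -> aborted; jasper no -> aborted; nova no -> aborted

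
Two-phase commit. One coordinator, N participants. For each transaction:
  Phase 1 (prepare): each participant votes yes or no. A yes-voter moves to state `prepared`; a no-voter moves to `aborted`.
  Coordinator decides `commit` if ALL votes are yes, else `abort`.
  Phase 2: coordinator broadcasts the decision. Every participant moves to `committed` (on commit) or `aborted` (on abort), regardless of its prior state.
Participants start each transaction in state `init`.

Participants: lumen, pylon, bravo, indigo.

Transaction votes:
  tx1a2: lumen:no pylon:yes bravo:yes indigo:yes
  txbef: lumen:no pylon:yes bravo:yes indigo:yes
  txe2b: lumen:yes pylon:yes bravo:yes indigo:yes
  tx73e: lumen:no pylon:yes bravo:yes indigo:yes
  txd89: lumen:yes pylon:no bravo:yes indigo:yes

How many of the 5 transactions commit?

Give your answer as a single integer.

tx1a2: no from lumen -> abort (commits=0)
txbef: no from lumen -> abort (commits=0)
txe2b: all yes -> commit (commits=1)
tx73e: no from lumen -> abort (commits=1)
txd89: no from pylon -> abort (commits=1)

Answer: 1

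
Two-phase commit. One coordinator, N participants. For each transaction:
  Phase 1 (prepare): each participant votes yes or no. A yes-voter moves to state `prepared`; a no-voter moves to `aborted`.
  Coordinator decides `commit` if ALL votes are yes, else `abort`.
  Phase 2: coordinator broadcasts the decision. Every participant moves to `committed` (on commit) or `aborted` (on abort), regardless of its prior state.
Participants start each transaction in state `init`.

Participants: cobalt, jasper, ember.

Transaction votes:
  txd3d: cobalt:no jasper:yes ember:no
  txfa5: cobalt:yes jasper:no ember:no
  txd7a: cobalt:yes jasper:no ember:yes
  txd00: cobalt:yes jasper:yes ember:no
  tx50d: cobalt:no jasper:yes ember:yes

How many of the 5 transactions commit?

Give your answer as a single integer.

Answer: 0

Derivation:
txd3d: no from cobalt, ember -> abort (commits=0)
txfa5: no from jasper, ember -> abort (commits=0)
txd7a: no from jasper -> abort (commits=0)
txd00: no from ember -> abort (commits=0)
tx50d: no from cobalt -> abort (commits=0)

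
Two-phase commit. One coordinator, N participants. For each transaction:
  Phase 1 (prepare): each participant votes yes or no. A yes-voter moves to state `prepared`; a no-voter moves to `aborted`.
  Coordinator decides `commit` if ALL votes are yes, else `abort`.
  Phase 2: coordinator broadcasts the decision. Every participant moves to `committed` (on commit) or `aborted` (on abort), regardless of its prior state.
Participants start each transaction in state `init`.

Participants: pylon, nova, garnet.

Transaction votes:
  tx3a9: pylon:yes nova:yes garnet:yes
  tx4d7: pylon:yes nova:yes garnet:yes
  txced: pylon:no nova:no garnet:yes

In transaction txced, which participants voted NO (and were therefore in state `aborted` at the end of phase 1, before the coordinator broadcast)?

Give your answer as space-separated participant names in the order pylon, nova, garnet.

Answer: pylon nova

Derivation:
Txn txced phase 1: pylon no -> aborted; nova no -> aborted; garnet yes -> prepared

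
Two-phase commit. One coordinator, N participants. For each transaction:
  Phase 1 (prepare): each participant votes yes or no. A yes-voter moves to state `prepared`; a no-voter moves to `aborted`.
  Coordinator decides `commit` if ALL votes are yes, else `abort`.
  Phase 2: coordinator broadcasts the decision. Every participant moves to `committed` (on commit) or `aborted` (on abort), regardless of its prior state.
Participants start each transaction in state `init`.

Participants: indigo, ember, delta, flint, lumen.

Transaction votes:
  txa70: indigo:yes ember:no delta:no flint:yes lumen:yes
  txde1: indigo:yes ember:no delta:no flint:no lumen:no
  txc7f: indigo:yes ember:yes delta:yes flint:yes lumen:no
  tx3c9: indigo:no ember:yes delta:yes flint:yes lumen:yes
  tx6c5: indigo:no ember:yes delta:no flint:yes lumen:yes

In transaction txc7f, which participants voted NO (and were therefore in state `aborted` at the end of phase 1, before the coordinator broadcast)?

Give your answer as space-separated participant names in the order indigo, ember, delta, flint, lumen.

Answer: lumen

Derivation:
Txn txc7f phase 1: indigo yes -> prepared; ember yes -> prepared; delta yes -> prepared; flint yes -> prepared; lumen no -> aborted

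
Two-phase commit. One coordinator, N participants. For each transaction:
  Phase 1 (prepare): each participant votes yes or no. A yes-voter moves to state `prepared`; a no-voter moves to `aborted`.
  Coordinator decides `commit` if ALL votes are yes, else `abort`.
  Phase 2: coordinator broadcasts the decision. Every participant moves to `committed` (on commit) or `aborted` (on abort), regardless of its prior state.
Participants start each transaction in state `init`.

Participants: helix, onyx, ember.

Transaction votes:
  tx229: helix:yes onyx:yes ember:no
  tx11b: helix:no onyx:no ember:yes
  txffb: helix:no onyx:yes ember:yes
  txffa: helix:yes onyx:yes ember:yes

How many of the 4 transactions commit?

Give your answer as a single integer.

Answer: 1

Derivation:
tx229: no from ember -> abort (commits=0)
tx11b: no from helix, onyx -> abort (commits=0)
txffb: no from helix -> abort (commits=0)
txffa: all yes -> commit (commits=1)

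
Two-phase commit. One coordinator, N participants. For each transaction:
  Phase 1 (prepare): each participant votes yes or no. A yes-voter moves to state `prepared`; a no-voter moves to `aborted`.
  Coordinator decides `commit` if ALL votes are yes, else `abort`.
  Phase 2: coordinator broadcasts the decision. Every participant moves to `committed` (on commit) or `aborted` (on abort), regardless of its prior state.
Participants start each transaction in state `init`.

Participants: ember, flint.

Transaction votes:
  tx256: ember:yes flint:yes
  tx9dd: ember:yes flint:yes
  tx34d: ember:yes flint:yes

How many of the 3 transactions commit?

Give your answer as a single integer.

tx256: all yes -> commit (commits=1)
tx9dd: all yes -> commit (commits=2)
tx34d: all yes -> commit (commits=3)

Answer: 3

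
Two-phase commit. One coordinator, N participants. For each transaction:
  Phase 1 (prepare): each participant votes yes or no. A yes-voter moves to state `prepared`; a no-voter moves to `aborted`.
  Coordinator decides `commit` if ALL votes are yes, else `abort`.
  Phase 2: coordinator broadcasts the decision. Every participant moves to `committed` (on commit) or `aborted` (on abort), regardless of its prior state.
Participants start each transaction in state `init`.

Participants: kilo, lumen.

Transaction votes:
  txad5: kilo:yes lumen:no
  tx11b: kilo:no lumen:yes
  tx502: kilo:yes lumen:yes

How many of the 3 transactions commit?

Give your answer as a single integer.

Answer: 1

Derivation:
txad5: no from lumen -> abort (commits=0)
tx11b: no from kilo -> abort (commits=0)
tx502: all yes -> commit (commits=1)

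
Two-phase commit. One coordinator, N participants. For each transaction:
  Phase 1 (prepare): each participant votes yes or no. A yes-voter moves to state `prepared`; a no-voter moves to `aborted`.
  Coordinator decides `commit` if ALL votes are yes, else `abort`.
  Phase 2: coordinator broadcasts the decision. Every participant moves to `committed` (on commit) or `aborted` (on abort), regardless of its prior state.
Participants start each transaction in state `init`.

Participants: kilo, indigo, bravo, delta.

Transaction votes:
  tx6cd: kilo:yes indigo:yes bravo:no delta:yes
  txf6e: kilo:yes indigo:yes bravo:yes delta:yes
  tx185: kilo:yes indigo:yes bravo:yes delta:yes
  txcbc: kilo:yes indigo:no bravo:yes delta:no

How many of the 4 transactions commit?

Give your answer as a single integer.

Answer: 2

Derivation:
tx6cd: no from bravo -> abort (commits=0)
txf6e: all yes -> commit (commits=1)
tx185: all yes -> commit (commits=2)
txcbc: no from indigo, delta -> abort (commits=2)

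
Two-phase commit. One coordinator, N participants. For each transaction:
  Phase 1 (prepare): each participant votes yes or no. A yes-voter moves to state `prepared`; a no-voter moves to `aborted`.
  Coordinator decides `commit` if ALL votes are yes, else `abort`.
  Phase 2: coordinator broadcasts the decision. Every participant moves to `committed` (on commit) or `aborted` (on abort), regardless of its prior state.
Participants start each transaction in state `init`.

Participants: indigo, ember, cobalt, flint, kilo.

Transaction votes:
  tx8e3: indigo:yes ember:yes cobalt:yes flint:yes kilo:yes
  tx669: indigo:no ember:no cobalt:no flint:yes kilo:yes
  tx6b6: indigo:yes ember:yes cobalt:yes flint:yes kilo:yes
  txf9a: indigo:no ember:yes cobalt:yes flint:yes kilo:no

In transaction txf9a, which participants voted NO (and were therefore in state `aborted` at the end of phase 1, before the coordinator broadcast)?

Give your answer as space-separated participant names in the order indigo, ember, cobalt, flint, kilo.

Answer: indigo kilo

Derivation:
Txn txf9a phase 1: indigo no -> aborted; ember yes -> prepared; cobalt yes -> prepared; flint yes -> prepared; kilo no -> aborted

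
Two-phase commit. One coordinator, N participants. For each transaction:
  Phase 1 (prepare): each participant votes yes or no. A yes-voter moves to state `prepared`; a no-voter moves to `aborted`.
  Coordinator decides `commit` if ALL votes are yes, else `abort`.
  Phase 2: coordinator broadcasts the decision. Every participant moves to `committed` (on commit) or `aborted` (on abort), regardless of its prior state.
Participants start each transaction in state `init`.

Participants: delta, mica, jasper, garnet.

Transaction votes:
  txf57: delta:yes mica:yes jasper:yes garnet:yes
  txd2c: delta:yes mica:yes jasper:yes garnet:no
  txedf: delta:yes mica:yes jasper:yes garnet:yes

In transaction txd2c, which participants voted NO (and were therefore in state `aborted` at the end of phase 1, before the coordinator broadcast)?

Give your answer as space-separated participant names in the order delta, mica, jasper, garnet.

Txn txd2c phase 1: delta yes -> prepared; mica yes -> prepared; jasper yes -> prepared; garnet no -> aborted

Answer: garnet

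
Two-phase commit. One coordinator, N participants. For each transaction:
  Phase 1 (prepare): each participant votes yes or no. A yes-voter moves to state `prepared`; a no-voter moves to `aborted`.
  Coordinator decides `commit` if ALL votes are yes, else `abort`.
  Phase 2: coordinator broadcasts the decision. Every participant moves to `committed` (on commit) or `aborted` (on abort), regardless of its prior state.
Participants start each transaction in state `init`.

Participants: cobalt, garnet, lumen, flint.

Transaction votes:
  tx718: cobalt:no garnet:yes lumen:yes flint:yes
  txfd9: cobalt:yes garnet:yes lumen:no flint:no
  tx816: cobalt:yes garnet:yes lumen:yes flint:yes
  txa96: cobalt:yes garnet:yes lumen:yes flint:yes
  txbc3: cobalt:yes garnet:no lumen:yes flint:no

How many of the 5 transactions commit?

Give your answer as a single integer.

tx718: no from cobalt -> abort (commits=0)
txfd9: no from lumen, flint -> abort (commits=0)
tx816: all yes -> commit (commits=1)
txa96: all yes -> commit (commits=2)
txbc3: no from garnet, flint -> abort (commits=2)

Answer: 2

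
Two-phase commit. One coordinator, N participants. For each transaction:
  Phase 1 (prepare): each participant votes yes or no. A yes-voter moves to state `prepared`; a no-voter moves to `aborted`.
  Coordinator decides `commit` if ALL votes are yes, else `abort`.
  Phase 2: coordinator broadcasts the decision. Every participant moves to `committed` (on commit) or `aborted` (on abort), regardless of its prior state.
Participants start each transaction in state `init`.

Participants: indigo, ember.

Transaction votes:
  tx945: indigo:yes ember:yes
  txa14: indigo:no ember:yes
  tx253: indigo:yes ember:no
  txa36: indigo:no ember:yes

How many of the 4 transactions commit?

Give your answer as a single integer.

Answer: 1

Derivation:
tx945: all yes -> commit (commits=1)
txa14: no from indigo -> abort (commits=1)
tx253: no from ember -> abort (commits=1)
txa36: no from indigo -> abort (commits=1)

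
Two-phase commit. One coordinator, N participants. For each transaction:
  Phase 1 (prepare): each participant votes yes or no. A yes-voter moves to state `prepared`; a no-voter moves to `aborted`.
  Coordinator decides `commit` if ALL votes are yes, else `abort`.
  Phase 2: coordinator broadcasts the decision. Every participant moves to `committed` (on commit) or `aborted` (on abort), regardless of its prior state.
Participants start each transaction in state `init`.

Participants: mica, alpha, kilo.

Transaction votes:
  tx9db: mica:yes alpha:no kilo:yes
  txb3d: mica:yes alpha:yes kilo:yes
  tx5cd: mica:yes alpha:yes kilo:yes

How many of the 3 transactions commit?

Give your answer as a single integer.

tx9db: no from alpha -> abort (commits=0)
txb3d: all yes -> commit (commits=1)
tx5cd: all yes -> commit (commits=2)

Answer: 2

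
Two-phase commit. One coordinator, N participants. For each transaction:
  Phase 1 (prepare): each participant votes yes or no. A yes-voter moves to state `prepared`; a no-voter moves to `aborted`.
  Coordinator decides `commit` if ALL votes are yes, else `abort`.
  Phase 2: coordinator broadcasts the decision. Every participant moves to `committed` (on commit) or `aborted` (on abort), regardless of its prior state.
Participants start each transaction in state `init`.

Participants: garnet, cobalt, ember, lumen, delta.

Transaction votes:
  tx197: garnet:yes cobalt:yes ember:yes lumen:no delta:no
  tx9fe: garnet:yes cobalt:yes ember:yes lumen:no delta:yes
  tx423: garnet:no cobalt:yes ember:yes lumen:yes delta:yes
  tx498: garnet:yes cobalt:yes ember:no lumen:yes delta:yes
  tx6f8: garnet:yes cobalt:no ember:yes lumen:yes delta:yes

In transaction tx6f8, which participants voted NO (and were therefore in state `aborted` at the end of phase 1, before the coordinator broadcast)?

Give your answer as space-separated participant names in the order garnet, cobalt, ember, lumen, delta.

Answer: cobalt

Derivation:
Txn tx6f8 phase 1: garnet yes -> prepared; cobalt no -> aborted; ember yes -> prepared; lumen yes -> prepared; delta yes -> prepared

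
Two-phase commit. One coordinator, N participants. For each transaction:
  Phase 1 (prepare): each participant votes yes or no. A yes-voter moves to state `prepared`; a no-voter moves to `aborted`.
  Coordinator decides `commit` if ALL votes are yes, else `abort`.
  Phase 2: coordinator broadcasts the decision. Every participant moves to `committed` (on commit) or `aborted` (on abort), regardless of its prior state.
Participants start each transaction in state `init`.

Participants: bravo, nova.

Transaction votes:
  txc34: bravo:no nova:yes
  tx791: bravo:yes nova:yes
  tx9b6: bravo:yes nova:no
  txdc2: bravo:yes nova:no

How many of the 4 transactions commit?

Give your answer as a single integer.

Answer: 1

Derivation:
txc34: no from bravo -> abort (commits=0)
tx791: all yes -> commit (commits=1)
tx9b6: no from nova -> abort (commits=1)
txdc2: no from nova -> abort (commits=1)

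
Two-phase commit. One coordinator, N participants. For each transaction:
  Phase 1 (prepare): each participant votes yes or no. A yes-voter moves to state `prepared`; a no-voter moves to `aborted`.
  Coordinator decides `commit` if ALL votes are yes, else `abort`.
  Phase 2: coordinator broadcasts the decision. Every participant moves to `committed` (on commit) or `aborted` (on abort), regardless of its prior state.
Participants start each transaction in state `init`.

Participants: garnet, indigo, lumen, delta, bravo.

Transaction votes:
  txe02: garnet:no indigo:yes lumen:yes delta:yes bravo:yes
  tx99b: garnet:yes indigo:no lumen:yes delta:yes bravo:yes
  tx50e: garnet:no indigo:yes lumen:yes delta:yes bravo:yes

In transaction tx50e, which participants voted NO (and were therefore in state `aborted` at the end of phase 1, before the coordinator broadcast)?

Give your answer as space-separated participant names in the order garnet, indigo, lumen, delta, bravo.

Answer: garnet

Derivation:
Txn tx50e phase 1: garnet no -> aborted; indigo yes -> prepared; lumen yes -> prepared; delta yes -> prepared; bravo yes -> prepared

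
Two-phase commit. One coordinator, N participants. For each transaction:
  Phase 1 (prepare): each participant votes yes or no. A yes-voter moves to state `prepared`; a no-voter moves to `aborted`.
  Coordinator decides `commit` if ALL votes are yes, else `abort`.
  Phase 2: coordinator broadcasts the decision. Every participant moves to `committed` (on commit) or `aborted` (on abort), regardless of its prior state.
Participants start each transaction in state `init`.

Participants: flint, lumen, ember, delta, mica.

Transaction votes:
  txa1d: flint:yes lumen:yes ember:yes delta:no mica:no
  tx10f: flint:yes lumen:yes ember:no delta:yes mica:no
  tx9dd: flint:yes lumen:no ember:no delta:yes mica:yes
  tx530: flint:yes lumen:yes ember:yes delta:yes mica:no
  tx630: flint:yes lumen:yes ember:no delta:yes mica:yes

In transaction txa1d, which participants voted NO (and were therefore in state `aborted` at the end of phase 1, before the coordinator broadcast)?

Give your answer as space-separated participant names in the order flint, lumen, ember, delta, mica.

Answer: delta mica

Derivation:
Txn txa1d phase 1: flint yes -> prepared; lumen yes -> prepared; ember yes -> prepared; delta no -> aborted; mica no -> aborted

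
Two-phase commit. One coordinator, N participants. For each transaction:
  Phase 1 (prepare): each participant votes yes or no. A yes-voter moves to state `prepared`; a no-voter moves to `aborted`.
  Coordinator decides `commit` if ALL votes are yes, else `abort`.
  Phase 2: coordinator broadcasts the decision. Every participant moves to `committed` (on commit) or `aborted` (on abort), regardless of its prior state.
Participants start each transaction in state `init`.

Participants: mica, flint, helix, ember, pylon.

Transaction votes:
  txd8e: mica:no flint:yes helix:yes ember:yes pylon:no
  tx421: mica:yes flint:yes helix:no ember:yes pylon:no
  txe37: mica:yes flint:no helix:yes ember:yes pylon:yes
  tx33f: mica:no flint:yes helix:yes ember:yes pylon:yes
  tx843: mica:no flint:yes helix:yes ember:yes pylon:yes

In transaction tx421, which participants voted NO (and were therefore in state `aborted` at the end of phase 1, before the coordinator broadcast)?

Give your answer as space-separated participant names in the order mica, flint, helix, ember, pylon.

Txn tx421 phase 1: mica yes -> prepared; flint yes -> prepared; helix no -> aborted; ember yes -> prepared; pylon no -> aborted

Answer: helix pylon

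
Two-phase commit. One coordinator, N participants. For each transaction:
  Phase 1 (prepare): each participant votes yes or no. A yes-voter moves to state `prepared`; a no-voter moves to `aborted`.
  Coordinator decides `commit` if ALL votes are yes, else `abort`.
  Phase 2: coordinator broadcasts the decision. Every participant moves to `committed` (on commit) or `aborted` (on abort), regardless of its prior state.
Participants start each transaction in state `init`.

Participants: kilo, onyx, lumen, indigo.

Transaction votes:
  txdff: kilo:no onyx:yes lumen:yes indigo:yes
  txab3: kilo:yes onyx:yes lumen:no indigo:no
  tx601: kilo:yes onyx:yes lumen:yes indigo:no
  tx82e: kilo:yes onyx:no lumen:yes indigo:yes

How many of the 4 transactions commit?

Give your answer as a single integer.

Answer: 0

Derivation:
txdff: no from kilo -> abort (commits=0)
txab3: no from lumen, indigo -> abort (commits=0)
tx601: no from indigo -> abort (commits=0)
tx82e: no from onyx -> abort (commits=0)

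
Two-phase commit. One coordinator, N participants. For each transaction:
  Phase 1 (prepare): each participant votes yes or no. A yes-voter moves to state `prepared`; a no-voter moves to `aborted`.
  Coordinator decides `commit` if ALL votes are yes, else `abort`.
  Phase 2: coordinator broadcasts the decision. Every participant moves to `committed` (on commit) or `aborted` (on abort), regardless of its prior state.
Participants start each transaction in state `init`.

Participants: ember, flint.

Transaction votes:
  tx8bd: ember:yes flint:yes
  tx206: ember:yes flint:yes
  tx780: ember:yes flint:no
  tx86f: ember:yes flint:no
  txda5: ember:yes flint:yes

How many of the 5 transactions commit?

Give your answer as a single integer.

tx8bd: all yes -> commit (commits=1)
tx206: all yes -> commit (commits=2)
tx780: no from flint -> abort (commits=2)
tx86f: no from flint -> abort (commits=2)
txda5: all yes -> commit (commits=3)

Answer: 3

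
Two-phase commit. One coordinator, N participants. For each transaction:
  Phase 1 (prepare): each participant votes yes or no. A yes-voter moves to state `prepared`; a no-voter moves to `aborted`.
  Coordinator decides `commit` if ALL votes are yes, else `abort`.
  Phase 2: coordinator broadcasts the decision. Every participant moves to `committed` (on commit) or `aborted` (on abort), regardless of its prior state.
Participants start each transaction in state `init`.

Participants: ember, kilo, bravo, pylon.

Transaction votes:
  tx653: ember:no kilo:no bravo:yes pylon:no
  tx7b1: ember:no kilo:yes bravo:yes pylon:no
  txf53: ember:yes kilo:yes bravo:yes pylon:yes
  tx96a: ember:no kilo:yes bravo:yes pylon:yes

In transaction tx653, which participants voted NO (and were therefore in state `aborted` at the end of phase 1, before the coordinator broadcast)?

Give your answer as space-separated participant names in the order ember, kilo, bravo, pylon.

Txn tx653 phase 1: ember no -> aborted; kilo no -> aborted; bravo yes -> prepared; pylon no -> aborted

Answer: ember kilo pylon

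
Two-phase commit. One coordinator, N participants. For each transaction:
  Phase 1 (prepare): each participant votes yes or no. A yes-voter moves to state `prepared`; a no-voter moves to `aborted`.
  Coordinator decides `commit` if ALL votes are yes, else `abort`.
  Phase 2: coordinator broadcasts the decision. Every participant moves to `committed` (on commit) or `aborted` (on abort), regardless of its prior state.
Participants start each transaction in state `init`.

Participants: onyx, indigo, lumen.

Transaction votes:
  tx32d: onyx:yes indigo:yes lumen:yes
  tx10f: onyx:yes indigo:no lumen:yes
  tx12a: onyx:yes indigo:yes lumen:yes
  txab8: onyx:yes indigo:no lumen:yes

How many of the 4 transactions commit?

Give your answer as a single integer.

Answer: 2

Derivation:
tx32d: all yes -> commit (commits=1)
tx10f: no from indigo -> abort (commits=1)
tx12a: all yes -> commit (commits=2)
txab8: no from indigo -> abort (commits=2)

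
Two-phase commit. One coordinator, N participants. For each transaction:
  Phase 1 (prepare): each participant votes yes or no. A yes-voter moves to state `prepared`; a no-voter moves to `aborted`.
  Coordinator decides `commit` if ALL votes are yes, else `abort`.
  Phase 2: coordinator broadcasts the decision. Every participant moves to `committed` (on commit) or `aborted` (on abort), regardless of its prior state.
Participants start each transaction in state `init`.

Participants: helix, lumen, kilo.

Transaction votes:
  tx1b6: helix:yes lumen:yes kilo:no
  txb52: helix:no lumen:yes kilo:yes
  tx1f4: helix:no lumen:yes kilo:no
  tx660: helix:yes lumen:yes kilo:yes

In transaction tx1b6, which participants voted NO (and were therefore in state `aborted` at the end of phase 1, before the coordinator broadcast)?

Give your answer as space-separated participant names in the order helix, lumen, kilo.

Answer: kilo

Derivation:
Txn tx1b6 phase 1: helix yes -> prepared; lumen yes -> prepared; kilo no -> aborted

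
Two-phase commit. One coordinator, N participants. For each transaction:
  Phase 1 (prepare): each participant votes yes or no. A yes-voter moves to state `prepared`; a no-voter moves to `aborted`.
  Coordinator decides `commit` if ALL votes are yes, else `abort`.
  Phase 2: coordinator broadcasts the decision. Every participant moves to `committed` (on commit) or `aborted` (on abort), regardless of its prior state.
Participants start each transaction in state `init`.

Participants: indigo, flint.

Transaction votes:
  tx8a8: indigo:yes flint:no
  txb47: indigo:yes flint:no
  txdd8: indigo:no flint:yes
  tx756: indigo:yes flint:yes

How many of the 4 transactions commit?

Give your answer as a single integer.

tx8a8: no from flint -> abort (commits=0)
txb47: no from flint -> abort (commits=0)
txdd8: no from indigo -> abort (commits=0)
tx756: all yes -> commit (commits=1)

Answer: 1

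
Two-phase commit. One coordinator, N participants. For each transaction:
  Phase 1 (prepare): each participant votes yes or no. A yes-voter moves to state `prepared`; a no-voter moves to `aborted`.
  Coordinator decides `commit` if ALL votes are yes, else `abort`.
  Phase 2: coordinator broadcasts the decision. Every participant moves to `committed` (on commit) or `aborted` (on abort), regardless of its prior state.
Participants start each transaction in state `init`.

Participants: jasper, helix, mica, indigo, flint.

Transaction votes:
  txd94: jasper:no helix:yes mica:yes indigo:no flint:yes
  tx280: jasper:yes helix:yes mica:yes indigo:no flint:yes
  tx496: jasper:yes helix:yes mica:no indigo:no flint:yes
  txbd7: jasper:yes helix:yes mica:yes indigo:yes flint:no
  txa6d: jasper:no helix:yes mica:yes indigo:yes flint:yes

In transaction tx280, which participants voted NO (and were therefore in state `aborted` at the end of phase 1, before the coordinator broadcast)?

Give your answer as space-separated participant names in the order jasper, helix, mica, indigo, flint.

Answer: indigo

Derivation:
Txn tx280 phase 1: jasper yes -> prepared; helix yes -> prepared; mica yes -> prepared; indigo no -> aborted; flint yes -> prepared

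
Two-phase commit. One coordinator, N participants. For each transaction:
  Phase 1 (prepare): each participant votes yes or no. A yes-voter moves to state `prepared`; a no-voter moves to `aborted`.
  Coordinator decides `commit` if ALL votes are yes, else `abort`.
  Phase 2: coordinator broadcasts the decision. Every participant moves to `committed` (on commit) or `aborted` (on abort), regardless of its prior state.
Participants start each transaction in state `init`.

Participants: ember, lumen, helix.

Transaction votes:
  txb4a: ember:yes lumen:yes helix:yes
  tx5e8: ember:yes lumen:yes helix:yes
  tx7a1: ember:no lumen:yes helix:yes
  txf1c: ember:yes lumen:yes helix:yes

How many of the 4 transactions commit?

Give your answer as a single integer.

txb4a: all yes -> commit (commits=1)
tx5e8: all yes -> commit (commits=2)
tx7a1: no from ember -> abort (commits=2)
txf1c: all yes -> commit (commits=3)

Answer: 3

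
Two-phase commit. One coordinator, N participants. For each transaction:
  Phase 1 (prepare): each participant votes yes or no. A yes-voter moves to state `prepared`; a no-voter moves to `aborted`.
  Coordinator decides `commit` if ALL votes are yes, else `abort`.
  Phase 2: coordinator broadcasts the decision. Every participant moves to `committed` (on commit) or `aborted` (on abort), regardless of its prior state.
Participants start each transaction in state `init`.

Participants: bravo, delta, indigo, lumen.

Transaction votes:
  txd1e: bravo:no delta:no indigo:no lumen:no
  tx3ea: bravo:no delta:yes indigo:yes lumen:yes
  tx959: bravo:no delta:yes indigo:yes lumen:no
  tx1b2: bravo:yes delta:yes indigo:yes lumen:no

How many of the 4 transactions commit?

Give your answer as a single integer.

txd1e: no from bravo, delta, indigo, lumen -> abort (commits=0)
tx3ea: no from bravo -> abort (commits=0)
tx959: no from bravo, lumen -> abort (commits=0)
tx1b2: no from lumen -> abort (commits=0)

Answer: 0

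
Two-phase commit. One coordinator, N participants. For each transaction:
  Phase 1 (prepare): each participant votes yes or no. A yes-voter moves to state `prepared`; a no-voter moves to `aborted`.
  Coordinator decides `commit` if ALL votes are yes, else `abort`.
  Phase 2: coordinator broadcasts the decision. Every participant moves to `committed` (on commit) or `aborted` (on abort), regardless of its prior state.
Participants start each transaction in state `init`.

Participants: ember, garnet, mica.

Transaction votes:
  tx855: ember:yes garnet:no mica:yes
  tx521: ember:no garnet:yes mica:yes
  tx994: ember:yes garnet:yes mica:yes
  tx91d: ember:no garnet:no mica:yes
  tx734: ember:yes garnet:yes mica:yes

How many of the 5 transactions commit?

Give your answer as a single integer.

tx855: no from garnet -> abort (commits=0)
tx521: no from ember -> abort (commits=0)
tx994: all yes -> commit (commits=1)
tx91d: no from ember, garnet -> abort (commits=1)
tx734: all yes -> commit (commits=2)

Answer: 2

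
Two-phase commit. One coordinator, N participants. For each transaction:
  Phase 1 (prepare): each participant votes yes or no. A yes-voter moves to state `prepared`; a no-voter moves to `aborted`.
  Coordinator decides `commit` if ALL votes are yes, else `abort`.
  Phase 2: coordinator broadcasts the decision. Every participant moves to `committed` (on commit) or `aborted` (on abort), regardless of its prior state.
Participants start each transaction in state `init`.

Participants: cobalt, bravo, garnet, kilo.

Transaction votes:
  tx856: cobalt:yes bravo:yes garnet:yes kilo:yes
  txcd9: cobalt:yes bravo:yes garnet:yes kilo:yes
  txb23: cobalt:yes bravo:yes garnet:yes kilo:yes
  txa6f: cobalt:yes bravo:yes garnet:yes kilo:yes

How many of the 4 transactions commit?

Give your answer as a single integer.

tx856: all yes -> commit (commits=1)
txcd9: all yes -> commit (commits=2)
txb23: all yes -> commit (commits=3)
txa6f: all yes -> commit (commits=4)

Answer: 4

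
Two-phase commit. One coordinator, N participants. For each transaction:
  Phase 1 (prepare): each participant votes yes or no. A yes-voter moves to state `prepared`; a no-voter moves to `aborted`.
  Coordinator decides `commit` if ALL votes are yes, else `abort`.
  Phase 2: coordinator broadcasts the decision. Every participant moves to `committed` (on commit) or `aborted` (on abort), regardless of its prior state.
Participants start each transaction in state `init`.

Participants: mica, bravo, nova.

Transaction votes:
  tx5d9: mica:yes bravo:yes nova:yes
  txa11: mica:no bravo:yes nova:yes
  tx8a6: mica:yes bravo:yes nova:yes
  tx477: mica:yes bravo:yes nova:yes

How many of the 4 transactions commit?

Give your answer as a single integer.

tx5d9: all yes -> commit (commits=1)
txa11: no from mica -> abort (commits=1)
tx8a6: all yes -> commit (commits=2)
tx477: all yes -> commit (commits=3)

Answer: 3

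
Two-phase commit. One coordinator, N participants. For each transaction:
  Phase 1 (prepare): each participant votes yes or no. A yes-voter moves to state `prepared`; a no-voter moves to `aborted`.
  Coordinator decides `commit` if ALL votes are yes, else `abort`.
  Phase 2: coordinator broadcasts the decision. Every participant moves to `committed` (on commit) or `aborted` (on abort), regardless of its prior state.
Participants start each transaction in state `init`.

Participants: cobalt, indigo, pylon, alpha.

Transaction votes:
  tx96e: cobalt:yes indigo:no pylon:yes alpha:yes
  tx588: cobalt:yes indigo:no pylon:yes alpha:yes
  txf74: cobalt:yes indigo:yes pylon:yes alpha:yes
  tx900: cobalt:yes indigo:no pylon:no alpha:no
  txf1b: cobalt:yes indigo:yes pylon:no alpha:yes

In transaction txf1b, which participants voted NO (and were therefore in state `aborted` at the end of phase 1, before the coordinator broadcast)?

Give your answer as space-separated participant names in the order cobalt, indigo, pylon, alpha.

Answer: pylon

Derivation:
Txn txf1b phase 1: cobalt yes -> prepared; indigo yes -> prepared; pylon no -> aborted; alpha yes -> prepared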